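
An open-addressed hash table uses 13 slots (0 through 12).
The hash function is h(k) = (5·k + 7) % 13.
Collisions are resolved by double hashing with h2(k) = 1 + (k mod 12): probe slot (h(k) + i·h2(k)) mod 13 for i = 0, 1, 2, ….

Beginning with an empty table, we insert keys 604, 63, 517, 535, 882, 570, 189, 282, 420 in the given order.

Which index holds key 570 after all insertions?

6

Insert 604: h=11, slot 11 empty → index 11.
Insert 63: h=10, slot 10 empty → index 10.
Insert 517: h=5, slot 5 empty → index 5.
Insert 535: h=4, slot 4 empty → index 4.
Insert 882: h=10, h2=7, slots 10,4,11,5 occupied → index 12.
Insert 570: h=10, h2=7, slots 10,4,11,5,12 occupied → index 6.
Insert 189: h=3, slot 3 empty → index 3.
Insert 282: h=0, slot 0 empty → index 0.
Insert 420: h=1, slot 1 empty → index 1.
Table: [282, 420, —, 189, 535, 517, 570, —, —, —, 63, 604, 882]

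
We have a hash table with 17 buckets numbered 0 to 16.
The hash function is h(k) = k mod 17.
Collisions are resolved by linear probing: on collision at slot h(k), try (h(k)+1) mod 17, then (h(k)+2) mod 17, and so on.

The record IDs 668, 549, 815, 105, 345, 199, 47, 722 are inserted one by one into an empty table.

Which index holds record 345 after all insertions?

7

668 hashes to 5; slot 5 is free → place at 5.
549 hashes to 5; 5 taken → place at 6.
815 hashes to 16; slot 16 is free → place at 16.
105 hashes to 3; slot 3 is free → place at 3.
345 hashes to 5; 5,6 taken → place at 7.
199 hashes to 12; slot 12 is free → place at 12.
47 hashes to 13; slot 13 is free → place at 13.
722 hashes to 8; slot 8 is free → place at 8.
Table: [-, -, -, 105, -, 668, 549, 345, 722, -, -, -, 199, 47, -, -, 815]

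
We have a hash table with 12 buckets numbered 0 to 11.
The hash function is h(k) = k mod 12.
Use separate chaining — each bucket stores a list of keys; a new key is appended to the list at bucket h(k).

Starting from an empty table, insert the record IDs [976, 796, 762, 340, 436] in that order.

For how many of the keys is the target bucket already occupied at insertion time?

3

Insert 976: h=4, bucket 4 empty -> new chain.
Insert 796: h=4, bucket 4 nonempty -> append to chain.
Insert 762: h=6, bucket 6 empty -> new chain.
Insert 340: h=4, bucket 4 nonempty -> append to chain.
Insert 436: h=4, bucket 4 nonempty -> append to chain.
Final buckets:
0: .
1: .
2: .
3: .
4: 976 -> 796 -> 340 -> 436
5: .
6: 762
7: .
8: .
9: .
10: .
11: .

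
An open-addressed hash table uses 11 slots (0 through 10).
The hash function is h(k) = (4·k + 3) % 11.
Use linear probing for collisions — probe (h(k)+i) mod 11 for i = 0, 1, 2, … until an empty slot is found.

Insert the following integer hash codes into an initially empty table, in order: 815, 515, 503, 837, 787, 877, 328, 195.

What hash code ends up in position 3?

877

815 hashes to 7; slot 7 is free -> place at 7.
515 hashes to 6; slot 6 is free -> place at 6.
503 hashes to 2; slot 2 is free -> place at 2.
837 hashes to 7; 7 taken -> place at 8.
787 hashes to 5; slot 5 is free -> place at 5.
877 hashes to 2; 2 taken -> place at 3.
328 hashes to 6; 6,7,8 taken -> place at 9.
195 hashes to 2; 2,3 taken -> place at 4.
Table: [—, —, 503, 877, 195, 787, 515, 815, 837, 328, —]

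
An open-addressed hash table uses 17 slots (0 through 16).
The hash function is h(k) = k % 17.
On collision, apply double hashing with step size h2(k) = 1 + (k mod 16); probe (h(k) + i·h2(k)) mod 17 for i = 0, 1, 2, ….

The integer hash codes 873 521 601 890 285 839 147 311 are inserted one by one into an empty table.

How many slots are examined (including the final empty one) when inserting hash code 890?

873 hashes to 6; slot 6 is free -> place at 6.
521 hashes to 11; slot 11 is free -> place at 11.
601 hashes to 6, h2=10; 6 taken -> place at 16.
890 hashes to 6, h2=11; 6 taken -> place at 0.
285 hashes to 13; slot 13 is free -> place at 13.
839 hashes to 6, h2=8; 6 taken -> place at 14.
147 hashes to 11, h2=4; 11 taken -> place at 15.
311 hashes to 5; slot 5 is free -> place at 5.
Table: [890, —, —, —, —, 311, 873, —, —, —, —, 521, —, 285, 839, 147, 601]

2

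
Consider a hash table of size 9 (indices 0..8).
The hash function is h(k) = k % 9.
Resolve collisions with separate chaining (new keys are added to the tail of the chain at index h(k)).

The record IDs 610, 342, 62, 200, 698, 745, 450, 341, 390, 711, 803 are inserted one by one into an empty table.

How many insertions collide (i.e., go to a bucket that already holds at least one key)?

5

Insert 610: h=7, bucket 7 empty → new chain.
Insert 342: h=0, bucket 0 empty → new chain.
Insert 62: h=8, bucket 8 empty → new chain.
Insert 200: h=2, bucket 2 empty → new chain.
Insert 698: h=5, bucket 5 empty → new chain.
Insert 745: h=7, bucket 7 nonempty → append to chain.
Insert 450: h=0, bucket 0 nonempty → append to chain.
Insert 341: h=8, bucket 8 nonempty → append to chain.
Insert 390: h=3, bucket 3 empty → new chain.
Insert 711: h=0, bucket 0 nonempty → append to chain.
Insert 803: h=2, bucket 2 nonempty → append to chain.
Final buckets:
0: 342 -> 450 -> 711
1: -
2: 200 -> 803
3: 390
4: -
5: 698
6: -
7: 610 -> 745
8: 62 -> 341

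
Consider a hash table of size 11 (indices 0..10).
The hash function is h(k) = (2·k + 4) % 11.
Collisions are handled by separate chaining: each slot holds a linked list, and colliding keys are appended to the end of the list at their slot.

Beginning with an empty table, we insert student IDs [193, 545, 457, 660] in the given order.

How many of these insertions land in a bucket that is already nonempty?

193 -> bucket 5
545 -> bucket 5 (collision)
457 -> bucket 5 (collision)
660 -> bucket 4
Final buckets:
0: -
1: -
2: -
3: -
4: 660
5: 193 -> 545 -> 457
6: -
7: -
8: -
9: -
10: -

2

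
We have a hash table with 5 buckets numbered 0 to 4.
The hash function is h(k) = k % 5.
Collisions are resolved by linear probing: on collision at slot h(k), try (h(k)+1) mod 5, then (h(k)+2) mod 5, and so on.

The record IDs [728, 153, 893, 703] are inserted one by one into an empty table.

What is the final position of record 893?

0

Insert 728: h=3, slot 3 empty => index 3.
Insert 153: h=3, slot 3 occupied => index 4.
Insert 893: h=3, slots 3,4 occupied => index 0.
Insert 703: h=3, slots 3,4,0 occupied => index 1.
Table: [893, 703, _, 728, 153]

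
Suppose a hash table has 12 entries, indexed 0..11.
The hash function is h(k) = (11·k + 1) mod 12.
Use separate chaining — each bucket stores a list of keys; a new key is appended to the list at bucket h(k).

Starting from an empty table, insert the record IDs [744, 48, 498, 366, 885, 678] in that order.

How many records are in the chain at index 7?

Insert 744: h=1, bucket 1 empty -> new chain.
Insert 48: h=1, bucket 1 nonempty -> append to chain.
Insert 498: h=7, bucket 7 empty -> new chain.
Insert 366: h=7, bucket 7 nonempty -> append to chain.
Insert 885: h=4, bucket 4 empty -> new chain.
Insert 678: h=7, bucket 7 nonempty -> append to chain.
Final buckets:
0: —
1: 744 -> 48
2: —
3: —
4: 885
5: —
6: —
7: 498 -> 366 -> 678
8: —
9: —
10: —
11: —

3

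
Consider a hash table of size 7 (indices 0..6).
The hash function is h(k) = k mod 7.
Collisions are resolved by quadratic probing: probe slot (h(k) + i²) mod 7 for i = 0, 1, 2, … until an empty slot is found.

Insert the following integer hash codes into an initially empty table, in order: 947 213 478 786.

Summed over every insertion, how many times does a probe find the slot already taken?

5

947: h=2 -> slot 2
213: h=3 -> slot 3
478: h=2, probe 2,3,6 -> slot 6
786: h=2, probe 2,3,6,4 -> slot 4
Table: [—, —, 947, 213, 786, —, 478]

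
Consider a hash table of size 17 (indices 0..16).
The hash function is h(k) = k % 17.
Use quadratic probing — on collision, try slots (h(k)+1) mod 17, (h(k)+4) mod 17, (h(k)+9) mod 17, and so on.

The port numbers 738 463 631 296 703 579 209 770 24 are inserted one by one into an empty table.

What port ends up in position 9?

770

738: h=7 → slot 7
463: h=4 → slot 4
631: h=2 → slot 2
296: h=7, probe 7,8 → slot 8
703: h=6 → slot 6
579: h=1 → slot 1
209: h=5 → slot 5
770: h=5, probe 5,6,9 → slot 9
24: h=7, probe 7,8,11 → slot 11
Table: [—, 579, 631, —, 463, 209, 703, 738, 296, 770, —, 24, —, —, —, —, —]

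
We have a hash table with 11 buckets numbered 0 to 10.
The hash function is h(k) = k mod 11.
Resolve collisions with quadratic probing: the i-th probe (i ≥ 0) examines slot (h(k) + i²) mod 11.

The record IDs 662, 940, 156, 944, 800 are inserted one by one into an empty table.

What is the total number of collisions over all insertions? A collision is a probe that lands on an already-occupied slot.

662: h=2 -> slot 2
940: h=5 -> slot 5
156: h=2, probe 2,3 -> slot 3
944: h=9 -> slot 9
800: h=8 -> slot 8
Table: [., ., 662, 156, ., 940, ., ., 800, 944, .]

1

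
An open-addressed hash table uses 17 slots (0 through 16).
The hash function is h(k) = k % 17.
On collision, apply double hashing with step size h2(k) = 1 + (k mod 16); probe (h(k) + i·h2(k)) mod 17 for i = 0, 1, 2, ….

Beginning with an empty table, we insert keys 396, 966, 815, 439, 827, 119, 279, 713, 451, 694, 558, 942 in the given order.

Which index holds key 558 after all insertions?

12

396: h=5 -> slot 5
966: h=14 -> slot 14
815: h=16 -> slot 16
439: h=14, h2=8, probe 14,5,13 -> slot 13
827: h=11 -> slot 11
119: h=0 -> slot 0
279: h=7 -> slot 7
713: h=16, h2=10, probe 16,9 -> slot 9
451: h=9, h2=4, probe 9,13,0,4 -> slot 4
694: h=14, h2=7, probe 14,4,11,1 -> slot 1
558: h=14, h2=15, probe 14,12 -> slot 12
942: h=7, h2=15, probe 7,5,3 -> slot 3
Table: [119, 694, ., 942, 451, 396, ., 279, ., 713, ., 827, 558, 439, 966, ., 815]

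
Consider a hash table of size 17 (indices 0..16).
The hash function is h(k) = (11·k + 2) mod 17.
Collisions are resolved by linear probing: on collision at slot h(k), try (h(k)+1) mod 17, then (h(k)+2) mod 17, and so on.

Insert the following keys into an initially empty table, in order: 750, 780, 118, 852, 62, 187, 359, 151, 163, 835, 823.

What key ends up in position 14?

750 hashes to 7; slot 7 is free → place at 7.
780 hashes to 14; slot 14 is free → place at 14.
118 hashes to 8; slot 8 is free → place at 8.
852 hashes to 7; 7,8 taken → place at 9.
62 hashes to 4; slot 4 is free → place at 4.
187 hashes to 2; slot 2 is free → place at 2.
359 hashes to 7; 7,8,9 taken → place at 10.
151 hashes to 14; 14 taken → place at 15.
163 hashes to 10; 10 taken → place at 11.
835 hashes to 7; 7,8,9,10,11 taken → place at 12.
823 hashes to 11; 11,12 taken → place at 13.
Table: [., ., 187, ., 62, ., ., 750, 118, 852, 359, 163, 835, 823, 780, 151, .]

780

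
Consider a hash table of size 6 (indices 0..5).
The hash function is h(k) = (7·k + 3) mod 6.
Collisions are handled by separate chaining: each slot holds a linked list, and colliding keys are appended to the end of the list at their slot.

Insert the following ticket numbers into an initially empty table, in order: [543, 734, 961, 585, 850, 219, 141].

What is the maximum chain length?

543 → bucket 0
734 → bucket 5
961 → bucket 4
585 → bucket 0 (collision)
850 → bucket 1
219 → bucket 0 (collision)
141 → bucket 0 (collision)
Final buckets:
0: 543 -> 585 -> 219 -> 141
1: 850
2: .
3: .
4: 961
5: 734

4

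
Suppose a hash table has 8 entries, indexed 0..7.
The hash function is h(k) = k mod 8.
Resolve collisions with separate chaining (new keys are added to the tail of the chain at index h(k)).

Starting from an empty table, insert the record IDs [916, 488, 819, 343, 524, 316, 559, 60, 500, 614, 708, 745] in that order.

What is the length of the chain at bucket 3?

Insert 916: h=4, bucket 4 empty → new chain.
Insert 488: h=0, bucket 0 empty → new chain.
Insert 819: h=3, bucket 3 empty → new chain.
Insert 343: h=7, bucket 7 empty → new chain.
Insert 524: h=4, bucket 4 nonempty → append to chain.
Insert 316: h=4, bucket 4 nonempty → append to chain.
Insert 559: h=7, bucket 7 nonempty → append to chain.
Insert 60: h=4, bucket 4 nonempty → append to chain.
Insert 500: h=4, bucket 4 nonempty → append to chain.
Insert 614: h=6, bucket 6 empty → new chain.
Insert 708: h=4, bucket 4 nonempty → append to chain.
Insert 745: h=1, bucket 1 empty → new chain.
Final buckets:
0: 488
1: 745
2: _
3: 819
4: 916 -> 524 -> 316 -> 60 -> 500 -> 708
5: _
6: 614
7: 343 -> 559

1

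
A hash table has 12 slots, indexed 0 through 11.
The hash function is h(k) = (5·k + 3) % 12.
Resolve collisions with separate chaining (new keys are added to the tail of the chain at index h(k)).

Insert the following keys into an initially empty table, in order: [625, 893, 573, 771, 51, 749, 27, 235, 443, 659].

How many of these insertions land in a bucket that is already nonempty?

625 -> bucket 8
893 -> bucket 4
573 -> bucket 0
771 -> bucket 6
51 -> bucket 6 (collision)
749 -> bucket 4 (collision)
27 -> bucket 6 (collision)
235 -> bucket 2
443 -> bucket 10
659 -> bucket 10 (collision)
Final buckets:
0: 573
1: .
2: 235
3: .
4: 893 -> 749
5: .
6: 771 -> 51 -> 27
7: .
8: 625
9: .
10: 443 -> 659
11: .

4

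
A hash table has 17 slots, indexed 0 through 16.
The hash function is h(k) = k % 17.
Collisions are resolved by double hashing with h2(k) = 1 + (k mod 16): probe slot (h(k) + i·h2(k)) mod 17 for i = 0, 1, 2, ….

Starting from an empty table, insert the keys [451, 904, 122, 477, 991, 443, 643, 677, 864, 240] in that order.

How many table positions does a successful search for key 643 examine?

451: h=9 -> slot 9
904: h=3 -> slot 3
122: h=3, h2=11, probe 3,14 -> slot 14
477: h=1 -> slot 1
991: h=5 -> slot 5
443: h=1, h2=12, probe 1,13 -> slot 13
643: h=14, h2=4, probe 14,1,5,9,13,0 -> slot 0
677: h=14, h2=6, probe 14,3,9,15 -> slot 15
864: h=14, h2=1, probe 14,15,16 -> slot 16
240: h=2 -> slot 2
Table: [643, 477, 240, 904, ., 991, ., ., ., 451, ., ., ., 443, 122, 677, 864]
Lookup 643: h=14, h2=4, probe 14,1,5,9,13,0 → found at 0.

6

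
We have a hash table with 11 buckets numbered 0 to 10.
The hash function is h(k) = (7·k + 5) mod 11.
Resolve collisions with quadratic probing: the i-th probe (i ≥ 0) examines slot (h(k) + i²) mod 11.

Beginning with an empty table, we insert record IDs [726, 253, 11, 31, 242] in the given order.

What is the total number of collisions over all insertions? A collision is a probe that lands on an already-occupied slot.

Insert 726: h=5, slot 5 empty → index 5.
Insert 253: h=5, slot 5 occupied → index 6.
Insert 11: h=5, slots 5,6 occupied → index 9.
Insert 31: h=2, slot 2 empty → index 2.
Insert 242: h=5, slots 5,6,9 occupied → index 3.
Table: [-, -, 31, 242, -, 726, 253, -, -, 11, -]

6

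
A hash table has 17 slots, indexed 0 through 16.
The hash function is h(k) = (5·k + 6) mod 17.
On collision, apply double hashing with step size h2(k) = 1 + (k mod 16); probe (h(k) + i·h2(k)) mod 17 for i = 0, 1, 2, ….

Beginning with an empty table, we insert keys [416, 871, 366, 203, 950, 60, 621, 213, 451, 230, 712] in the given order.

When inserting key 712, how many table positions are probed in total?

5

Insert 416: h=12, slot 12 empty -> index 12.
Insert 871: h=9, slot 9 empty -> index 9.
Insert 366: h=0, slot 0 empty -> index 0.
Insert 203: h=1, slot 1 empty -> index 1.
Insert 950: h=13, slot 13 empty -> index 13.
Insert 60: h=0, h2=13, slots 0,13,9 occupied -> index 5.
Insert 621: h=0, h2=14, slot 0 occupied -> index 14.
Insert 213: h=0, h2=6, slot 0 occupied -> index 6.
Insert 451: h=0, h2=4, slot 0 occupied -> index 4.
Insert 230: h=0, h2=7, slot 0 occupied -> index 7.
Insert 712: h=13, h2=9, slots 13,5,14,6 occupied -> index 15.
Table: [366, 203, —, —, 451, 60, 213, 230, —, 871, —, —, 416, 950, 621, 712, —]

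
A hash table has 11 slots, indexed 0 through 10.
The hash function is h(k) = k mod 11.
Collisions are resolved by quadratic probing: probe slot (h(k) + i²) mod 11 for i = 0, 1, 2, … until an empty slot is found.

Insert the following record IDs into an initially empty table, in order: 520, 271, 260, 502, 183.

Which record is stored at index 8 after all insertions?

260

520: h=3 → slot 3
271: h=7 → slot 7
260: h=7, probe 7,8 → slot 8
502: h=7, probe 7,8,0 → slot 0
183: h=7, probe 7,8,0,5 → slot 5
Table: [502, ., ., 520, ., 183, ., 271, 260, ., .]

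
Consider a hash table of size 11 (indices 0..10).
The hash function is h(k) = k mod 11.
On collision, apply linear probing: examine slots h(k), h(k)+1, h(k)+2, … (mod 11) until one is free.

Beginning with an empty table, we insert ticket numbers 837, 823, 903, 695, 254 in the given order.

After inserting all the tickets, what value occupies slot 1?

837 hashes to 1; slot 1 is free -> place at 1.
823 hashes to 9; slot 9 is free -> place at 9.
903 hashes to 1; 1 taken -> place at 2.
695 hashes to 2; 2 taken -> place at 3.
254 hashes to 1; 1,2,3 taken -> place at 4.
Table: [., 837, 903, 695, 254, ., ., ., ., 823, .]

837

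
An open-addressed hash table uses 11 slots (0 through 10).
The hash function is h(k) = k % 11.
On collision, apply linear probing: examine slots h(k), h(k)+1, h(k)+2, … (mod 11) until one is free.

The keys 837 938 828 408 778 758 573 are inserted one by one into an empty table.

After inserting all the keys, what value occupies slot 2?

408

Insert 837: h=1, slot 1 empty → index 1.
Insert 938: h=3, slot 3 empty → index 3.
Insert 828: h=3, slot 3 occupied → index 4.
Insert 408: h=1, slot 1 occupied → index 2.
Insert 778: h=8, slot 8 empty → index 8.
Insert 758: h=10, slot 10 empty → index 10.
Insert 573: h=1, slots 1,2,3,4 occupied → index 5.
Table: [., 837, 408, 938, 828, 573, ., ., 778, ., 758]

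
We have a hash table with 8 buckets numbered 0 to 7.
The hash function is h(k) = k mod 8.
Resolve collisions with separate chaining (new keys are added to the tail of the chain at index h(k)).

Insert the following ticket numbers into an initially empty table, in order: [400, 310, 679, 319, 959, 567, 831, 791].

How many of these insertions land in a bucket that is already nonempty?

5

400 -> bucket 0
310 -> bucket 6
679 -> bucket 7
319 -> bucket 7 (collision)
959 -> bucket 7 (collision)
567 -> bucket 7 (collision)
831 -> bucket 7 (collision)
791 -> bucket 7 (collision)
Final buckets:
0: 400
1: ∅
2: ∅
3: ∅
4: ∅
5: ∅
6: 310
7: 679 -> 319 -> 959 -> 567 -> 831 -> 791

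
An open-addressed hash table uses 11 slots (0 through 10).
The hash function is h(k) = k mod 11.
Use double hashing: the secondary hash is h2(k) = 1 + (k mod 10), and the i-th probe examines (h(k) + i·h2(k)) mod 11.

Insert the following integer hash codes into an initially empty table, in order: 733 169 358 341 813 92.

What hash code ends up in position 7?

733 hashes to 7; slot 7 is free => place at 7.
169 hashes to 4; slot 4 is free => place at 4.
358 hashes to 6; slot 6 is free => place at 6.
341 hashes to 0; slot 0 is free => place at 0.
813 hashes to 10; slot 10 is free => place at 10.
92 hashes to 4, h2=3; 4,7,10 taken => place at 2.
Table: [341, —, 92, —, 169, —, 358, 733, —, —, 813]

733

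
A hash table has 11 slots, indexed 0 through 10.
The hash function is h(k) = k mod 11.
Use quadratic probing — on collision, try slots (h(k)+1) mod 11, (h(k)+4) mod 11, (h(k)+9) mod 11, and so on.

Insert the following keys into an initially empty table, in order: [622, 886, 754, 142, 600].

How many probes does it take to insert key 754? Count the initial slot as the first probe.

Insert 622: h=6, slot 6 empty → index 6.
Insert 886: h=6, slot 6 occupied → index 7.
Insert 754: h=6, slots 6,7 occupied → index 10.
Insert 142: h=10, slot 10 occupied → index 0.
Insert 600: h=6, slots 6,7,10 occupied → index 4.
Table: [142, -, -, -, 600, -, 622, 886, -, -, 754]

3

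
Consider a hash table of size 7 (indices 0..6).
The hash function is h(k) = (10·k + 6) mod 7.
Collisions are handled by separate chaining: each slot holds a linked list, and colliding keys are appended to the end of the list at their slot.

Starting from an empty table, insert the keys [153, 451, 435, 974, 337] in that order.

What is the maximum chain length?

3

Insert 153: h=3, bucket 3 empty -> new chain.
Insert 451: h=1, bucket 1 empty -> new chain.
Insert 435: h=2, bucket 2 empty -> new chain.
Insert 974: h=2, bucket 2 nonempty -> append to chain.
Insert 337: h=2, bucket 2 nonempty -> append to chain.
Final buckets:
0: _
1: 451
2: 435 -> 974 -> 337
3: 153
4: _
5: _
6: _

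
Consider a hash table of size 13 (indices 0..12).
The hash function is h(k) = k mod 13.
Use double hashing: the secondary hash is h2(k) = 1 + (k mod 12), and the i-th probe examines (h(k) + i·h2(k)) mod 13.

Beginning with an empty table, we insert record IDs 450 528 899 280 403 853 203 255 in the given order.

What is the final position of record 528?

Insert 450: h=8, slot 8 empty => index 8.
Insert 528: h=8, h2=1, slot 8 occupied => index 9.
Insert 899: h=2, slot 2 empty => index 2.
Insert 280: h=7, slot 7 empty => index 7.
Insert 403: h=0, slot 0 empty => index 0.
Insert 853: h=8, h2=2, slot 8 occupied => index 10.
Insert 203: h=8, h2=12, slots 8,7 occupied => index 6.
Insert 255: h=8, h2=4, slot 8 occupied => index 12.
Table: [403, ∅, 899, ∅, ∅, ∅, 203, 280, 450, 528, 853, ∅, 255]

9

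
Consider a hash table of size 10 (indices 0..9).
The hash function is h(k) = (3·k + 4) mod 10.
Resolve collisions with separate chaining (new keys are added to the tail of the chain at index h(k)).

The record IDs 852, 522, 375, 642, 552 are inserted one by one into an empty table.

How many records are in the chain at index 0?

4

Insert 852: h=0, bucket 0 empty → new chain.
Insert 522: h=0, bucket 0 nonempty → append to chain.
Insert 375: h=9, bucket 9 empty → new chain.
Insert 642: h=0, bucket 0 nonempty → append to chain.
Insert 552: h=0, bucket 0 nonempty → append to chain.
Final buckets:
0: 852 -> 522 -> 642 -> 552
1: .
2: .
3: .
4: .
5: .
6: .
7: .
8: .
9: 375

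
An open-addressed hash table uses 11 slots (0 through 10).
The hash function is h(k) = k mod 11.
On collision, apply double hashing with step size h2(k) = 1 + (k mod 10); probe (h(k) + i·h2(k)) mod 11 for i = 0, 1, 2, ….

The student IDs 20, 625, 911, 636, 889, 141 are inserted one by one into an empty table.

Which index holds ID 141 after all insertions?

2

20: h=9 → slot 9
625: h=9, h2=6, probe 9,4 → slot 4
911: h=9, h2=2, probe 9,0 → slot 0
636: h=9, h2=7, probe 9,5 → slot 5
889: h=9, h2=10, probe 9,8 → slot 8
141: h=9, h2=2, probe 9,0,2 → slot 2
Table: [911, -, 141, -, 625, 636, -, -, 889, 20, -]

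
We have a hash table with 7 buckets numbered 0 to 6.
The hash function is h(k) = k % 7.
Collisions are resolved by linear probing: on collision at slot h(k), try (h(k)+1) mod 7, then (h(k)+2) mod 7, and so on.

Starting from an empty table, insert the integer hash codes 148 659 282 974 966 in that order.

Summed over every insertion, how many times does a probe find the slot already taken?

5

148 hashes to 1; slot 1 is free → place at 1.
659 hashes to 1; 1 taken → place at 2.
282 hashes to 2; 2 taken → place at 3.
974 hashes to 1; 1,2,3 taken → place at 4.
966 hashes to 0; slot 0 is free → place at 0.
Table: [966, 148, 659, 282, 974, _, _]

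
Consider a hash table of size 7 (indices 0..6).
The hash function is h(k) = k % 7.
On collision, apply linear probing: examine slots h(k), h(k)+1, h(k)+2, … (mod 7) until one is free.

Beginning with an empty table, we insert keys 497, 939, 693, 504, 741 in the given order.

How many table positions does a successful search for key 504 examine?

497 hashes to 0; slot 0 is free => place at 0.
939 hashes to 1; slot 1 is free => place at 1.
693 hashes to 0; 0,1 taken => place at 2.
504 hashes to 0; 0,1,2 taken => place at 3.
741 hashes to 6; slot 6 is free => place at 6.
Table: [497, 939, 693, 504, _, _, 741]
Lookup 504: h=0, probe 0,1,2,3 → found at 3.

4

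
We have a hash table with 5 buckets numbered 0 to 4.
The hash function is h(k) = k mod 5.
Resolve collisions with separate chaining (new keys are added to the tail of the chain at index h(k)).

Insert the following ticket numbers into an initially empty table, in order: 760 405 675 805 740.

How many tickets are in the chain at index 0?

760 → bucket 0
405 → bucket 0 (collision)
675 → bucket 0 (collision)
805 → bucket 0 (collision)
740 → bucket 0 (collision)
Final buckets:
0: 760 -> 405 -> 675 -> 805 -> 740
1: _
2: _
3: _
4: _

5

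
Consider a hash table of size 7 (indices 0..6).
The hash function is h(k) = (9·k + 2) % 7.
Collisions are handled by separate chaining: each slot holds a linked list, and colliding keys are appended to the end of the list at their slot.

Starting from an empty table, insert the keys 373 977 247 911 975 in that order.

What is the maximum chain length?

373 → bucket 6
977 → bucket 3
247 → bucket 6 (collision)
911 → bucket 4
975 → bucket 6 (collision)
Final buckets:
0: -
1: -
2: -
3: 977
4: 911
5: -
6: 373 -> 247 -> 975

3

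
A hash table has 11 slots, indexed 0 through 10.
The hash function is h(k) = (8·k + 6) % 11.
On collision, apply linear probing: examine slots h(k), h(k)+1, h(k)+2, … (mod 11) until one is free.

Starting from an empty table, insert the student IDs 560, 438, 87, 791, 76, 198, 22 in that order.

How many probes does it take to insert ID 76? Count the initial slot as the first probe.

5

560 hashes to 9; slot 9 is free => place at 9.
438 hashes to 1; slot 1 is free => place at 1.
87 hashes to 9; 9 taken => place at 10.
791 hashes to 9; 9,10 taken => place at 0.
76 hashes to 9; 9,10,0,1 taken => place at 2.
198 hashes to 6; slot 6 is free => place at 6.
22 hashes to 6; 6 taken => place at 7.
Table: [791, 438, 76, ∅, ∅, ∅, 198, 22, ∅, 560, 87]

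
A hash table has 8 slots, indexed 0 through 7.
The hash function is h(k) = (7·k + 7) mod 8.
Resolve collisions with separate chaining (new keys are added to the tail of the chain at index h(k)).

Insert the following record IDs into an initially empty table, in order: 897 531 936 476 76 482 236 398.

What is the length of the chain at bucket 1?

1

897 → bucket 6
531 → bucket 4
936 → bucket 7
476 → bucket 3
76 → bucket 3 (collision)
482 → bucket 5
236 → bucket 3 (collision)
398 → bucket 1
Final buckets:
0: —
1: 398
2: —
3: 476 -> 76 -> 236
4: 531
5: 482
6: 897
7: 936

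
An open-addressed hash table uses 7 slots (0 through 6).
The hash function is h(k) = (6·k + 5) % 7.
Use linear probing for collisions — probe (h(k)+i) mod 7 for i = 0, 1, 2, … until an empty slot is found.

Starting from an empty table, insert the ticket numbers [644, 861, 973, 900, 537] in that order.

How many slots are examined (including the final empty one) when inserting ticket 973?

Insert 644: h=5, slot 5 empty => index 5.
Insert 861: h=5, slot 5 occupied => index 6.
Insert 973: h=5, slots 5,6 occupied => index 0.
Insert 900: h=1, slot 1 empty => index 1.
Insert 537: h=0, slots 0,1 occupied => index 2.
Table: [973, 900, 537, _, _, 644, 861]

3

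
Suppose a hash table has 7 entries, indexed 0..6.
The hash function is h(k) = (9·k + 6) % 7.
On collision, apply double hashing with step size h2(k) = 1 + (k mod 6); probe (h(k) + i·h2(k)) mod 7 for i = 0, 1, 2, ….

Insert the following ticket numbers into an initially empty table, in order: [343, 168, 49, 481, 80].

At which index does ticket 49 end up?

343 hashes to 6; slot 6 is free → place at 6.
168 hashes to 6, h2=1; 6 taken → place at 0.
49 hashes to 6, h2=2; 6 taken → place at 1.
481 hashes to 2; slot 2 is free → place at 2.
80 hashes to 5; slot 5 is free → place at 5.
Table: [168, 49, 481, ., ., 80, 343]

1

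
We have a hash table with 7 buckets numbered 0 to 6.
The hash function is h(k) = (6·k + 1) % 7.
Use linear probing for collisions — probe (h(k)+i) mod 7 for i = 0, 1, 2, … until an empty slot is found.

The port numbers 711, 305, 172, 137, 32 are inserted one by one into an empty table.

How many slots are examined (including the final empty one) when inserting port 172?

3

711: h=4 -> slot 4
305: h=4, probe 4,5 -> slot 5
172: h=4, probe 4,5,6 -> slot 6
137: h=4, probe 4,5,6,0 -> slot 0
32: h=4, probe 4,5,6,0,1 -> slot 1
Table: [137, 32, —, —, 711, 305, 172]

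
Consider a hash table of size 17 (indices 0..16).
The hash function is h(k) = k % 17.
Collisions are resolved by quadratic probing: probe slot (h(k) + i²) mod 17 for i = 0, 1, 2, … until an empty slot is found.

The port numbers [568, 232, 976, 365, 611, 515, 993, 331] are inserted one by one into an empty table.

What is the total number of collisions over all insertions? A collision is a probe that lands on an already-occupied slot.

8

Insert 568: h=7, slot 7 empty → index 7.
Insert 232: h=11, slot 11 empty → index 11.
Insert 976: h=7, slot 7 occupied → index 8.
Insert 365: h=8, slot 8 occupied → index 9.
Insert 611: h=16, slot 16 empty → index 16.
Insert 515: h=5, slot 5 empty → index 5.
Insert 993: h=7, slots 7,8,11,16 occupied → index 6.
Insert 331: h=8, slots 8,9 occupied → index 12.
Table: [., ., ., ., ., 515, 993, 568, 976, 365, ., 232, 331, ., ., ., 611]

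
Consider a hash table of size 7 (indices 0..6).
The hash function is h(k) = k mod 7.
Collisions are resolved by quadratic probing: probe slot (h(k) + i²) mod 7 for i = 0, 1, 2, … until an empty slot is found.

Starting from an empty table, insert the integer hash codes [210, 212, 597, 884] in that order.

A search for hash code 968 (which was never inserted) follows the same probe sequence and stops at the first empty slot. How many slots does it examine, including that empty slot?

Insert 210: h=0, slot 0 empty -> index 0.
Insert 212: h=2, slot 2 empty -> index 2.
Insert 597: h=2, slot 2 occupied -> index 3.
Insert 884: h=2, slots 2,3 occupied -> index 6.
Table: [210, —, 212, 597, —, —, 884]
Lookup 968: h=2, probe 2,3,6,4 → slot 4 empty, not found.

4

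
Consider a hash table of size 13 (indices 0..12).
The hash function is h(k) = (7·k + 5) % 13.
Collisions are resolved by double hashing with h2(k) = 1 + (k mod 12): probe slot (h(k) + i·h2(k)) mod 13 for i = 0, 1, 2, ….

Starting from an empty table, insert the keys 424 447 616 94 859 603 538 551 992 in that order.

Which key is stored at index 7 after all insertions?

992

424 hashes to 9; slot 9 is free => place at 9.
447 hashes to 1; slot 1 is free => place at 1.
616 hashes to 1, h2=5; 1 taken => place at 6.
94 hashes to 0; slot 0 is free => place at 0.
859 hashes to 12; slot 12 is free => place at 12.
603 hashes to 1, h2=4; 1 taken => place at 5.
538 hashes to 1, h2=11; 1,12 taken => place at 10.
551 hashes to 1, h2=12; 1,0,12 taken => place at 11.
992 hashes to 7; slot 7 is free => place at 7.
Table: [94, 447, _, _, _, 603, 616, 992, _, 424, 538, 551, 859]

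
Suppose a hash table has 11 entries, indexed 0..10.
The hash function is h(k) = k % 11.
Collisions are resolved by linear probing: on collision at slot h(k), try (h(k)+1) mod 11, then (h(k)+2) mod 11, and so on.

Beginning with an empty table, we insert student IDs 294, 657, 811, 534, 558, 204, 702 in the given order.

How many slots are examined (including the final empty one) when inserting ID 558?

4

294 hashes to 8; slot 8 is free => place at 8.
657 hashes to 8; 8 taken => place at 9.
811 hashes to 8; 8,9 taken => place at 10.
534 hashes to 6; slot 6 is free => place at 6.
558 hashes to 8; 8,9,10 taken => place at 0.
204 hashes to 6; 6 taken => place at 7.
702 hashes to 9; 9,10,0 taken => place at 1.
Table: [558, 702, —, —, —, —, 534, 204, 294, 657, 811]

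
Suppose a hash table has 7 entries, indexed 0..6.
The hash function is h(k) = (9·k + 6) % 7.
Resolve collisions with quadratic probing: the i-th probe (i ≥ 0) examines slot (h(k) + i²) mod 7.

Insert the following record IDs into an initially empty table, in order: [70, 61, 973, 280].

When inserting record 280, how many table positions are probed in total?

3

Insert 70: h=6, slot 6 empty → index 6.
Insert 61: h=2, slot 2 empty → index 2.
Insert 973: h=6, slot 6 occupied → index 0.
Insert 280: h=6, slots 6,0 occupied → index 3.
Table: [973, ∅, 61, 280, ∅, ∅, 70]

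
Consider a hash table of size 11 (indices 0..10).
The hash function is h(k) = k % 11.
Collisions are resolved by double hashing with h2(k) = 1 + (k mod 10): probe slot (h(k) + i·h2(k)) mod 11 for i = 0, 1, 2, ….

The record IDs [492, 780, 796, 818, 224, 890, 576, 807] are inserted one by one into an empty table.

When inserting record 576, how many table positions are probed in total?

3

492: h=8 -> slot 8
780: h=10 -> slot 10
796: h=4 -> slot 4
818: h=4, h2=9, probe 4,2 -> slot 2
224: h=4, h2=5, probe 4,9 -> slot 9
890: h=10, h2=1, probe 10,0 -> slot 0
576: h=4, h2=7, probe 4,0,7 -> slot 7
807: h=4, h2=8, probe 4,1 -> slot 1
Table: [890, 807, 818, ∅, 796, ∅, ∅, 576, 492, 224, 780]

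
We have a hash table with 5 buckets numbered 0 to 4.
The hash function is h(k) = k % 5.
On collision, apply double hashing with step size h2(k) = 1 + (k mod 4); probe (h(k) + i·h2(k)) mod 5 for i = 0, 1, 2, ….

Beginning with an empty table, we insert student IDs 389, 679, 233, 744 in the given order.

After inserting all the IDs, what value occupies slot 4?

389

389: h=4 -> slot 4
679: h=4, h2=4, probe 4,3 -> slot 3
233: h=3, h2=2, probe 3,0 -> slot 0
744: h=4, h2=1, probe 4,0,1 -> slot 1
Table: [233, 744, -, 679, 389]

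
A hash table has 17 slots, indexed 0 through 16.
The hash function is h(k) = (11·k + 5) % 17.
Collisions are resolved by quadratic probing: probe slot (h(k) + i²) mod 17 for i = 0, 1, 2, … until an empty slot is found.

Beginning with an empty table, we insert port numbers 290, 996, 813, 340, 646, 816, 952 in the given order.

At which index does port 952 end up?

4

290 hashes to 16; slot 16 is free -> place at 16.
996 hashes to 13; slot 13 is free -> place at 13.
813 hashes to 6; slot 6 is free -> place at 6.
340 hashes to 5; slot 5 is free -> place at 5.
646 hashes to 5; 5,6 taken -> place at 9.
816 hashes to 5; 5,6,9 taken -> place at 14.
952 hashes to 5; 5,6,9,14 taken -> place at 4.
Table: [_, _, _, _, 952, 340, 813, _, _, 646, _, _, _, 996, 816, _, 290]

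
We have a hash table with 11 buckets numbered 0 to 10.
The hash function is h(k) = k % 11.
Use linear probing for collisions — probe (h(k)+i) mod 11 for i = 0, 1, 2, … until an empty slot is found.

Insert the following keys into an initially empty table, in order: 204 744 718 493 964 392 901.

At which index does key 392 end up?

204: h=6 -> slot 6
744: h=7 -> slot 7
718: h=3 -> slot 3
493: h=9 -> slot 9
964: h=7, probe 7,8 -> slot 8
392: h=7, probe 7,8,9,10 -> slot 10
901: h=10, probe 10,0 -> slot 0
Table: [901, ., ., 718, ., ., 204, 744, 964, 493, 392]

10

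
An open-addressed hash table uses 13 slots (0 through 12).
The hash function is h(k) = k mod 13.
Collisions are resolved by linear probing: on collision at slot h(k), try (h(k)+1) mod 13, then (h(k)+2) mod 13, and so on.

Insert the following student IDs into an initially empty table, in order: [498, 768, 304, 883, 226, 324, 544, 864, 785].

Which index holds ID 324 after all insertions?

Insert 498: h=4, slot 4 empty → index 4.
Insert 768: h=1, slot 1 empty → index 1.
Insert 304: h=5, slot 5 empty → index 5.
Insert 883: h=12, slot 12 empty → index 12.
Insert 226: h=5, slot 5 occupied → index 6.
Insert 324: h=12, slot 12 occupied → index 0.
Insert 544: h=11, slot 11 empty → index 11.
Insert 864: h=6, slot 6 occupied → index 7.
Insert 785: h=5, slots 5,6,7 occupied → index 8.
Table: [324, 768, _, _, 498, 304, 226, 864, 785, _, _, 544, 883]

0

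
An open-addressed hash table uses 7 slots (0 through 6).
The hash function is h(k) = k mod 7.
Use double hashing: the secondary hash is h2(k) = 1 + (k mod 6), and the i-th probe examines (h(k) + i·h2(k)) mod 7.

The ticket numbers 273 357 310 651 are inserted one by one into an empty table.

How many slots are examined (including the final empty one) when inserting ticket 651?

3

Insert 273: h=0, slot 0 empty → index 0.
Insert 357: h=0, h2=4, slot 0 occupied → index 4.
Insert 310: h=2, slot 2 empty → index 2.
Insert 651: h=0, h2=4, slots 0,4 occupied → index 1.
Table: [273, 651, 310, ., 357, ., .]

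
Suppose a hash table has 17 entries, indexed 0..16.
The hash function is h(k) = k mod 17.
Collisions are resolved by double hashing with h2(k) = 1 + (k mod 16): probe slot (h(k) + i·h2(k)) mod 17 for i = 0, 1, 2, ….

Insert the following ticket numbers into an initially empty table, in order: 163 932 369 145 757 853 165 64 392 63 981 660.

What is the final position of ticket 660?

0

163: h=10 → slot 10
932: h=14 → slot 14
369: h=12 → slot 12
145: h=9 → slot 9
757: h=9, h2=6, probe 9,15 → slot 15
853: h=3 → slot 3
165: h=12, h2=6, probe 12,1 → slot 1
64: h=13 → slot 13
392: h=1, h2=9, probe 1,10,2 → slot 2
63: h=12, h2=16, probe 12,11 → slot 11
981: h=12, h2=6, probe 12,1,7 → slot 7
660: h=14, h2=5, probe 14,2,7,12,0 → slot 0
Table: [660, 165, 392, 853, ∅, ∅, ∅, 981, ∅, 145, 163, 63, 369, 64, 932, 757, ∅]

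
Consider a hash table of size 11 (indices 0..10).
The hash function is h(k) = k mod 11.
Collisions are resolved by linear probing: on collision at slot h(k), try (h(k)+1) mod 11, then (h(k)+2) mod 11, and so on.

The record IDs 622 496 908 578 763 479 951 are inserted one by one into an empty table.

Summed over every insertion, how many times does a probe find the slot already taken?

Insert 622: h=6, slot 6 empty -> index 6.
Insert 496: h=1, slot 1 empty -> index 1.
Insert 908: h=6, slot 6 occupied -> index 7.
Insert 578: h=6, slots 6,7 occupied -> index 8.
Insert 763: h=4, slot 4 empty -> index 4.
Insert 479: h=6, slots 6,7,8 occupied -> index 9.
Insert 951: h=5, slot 5 empty -> index 5.
Table: [—, 496, —, —, 763, 951, 622, 908, 578, 479, —]

6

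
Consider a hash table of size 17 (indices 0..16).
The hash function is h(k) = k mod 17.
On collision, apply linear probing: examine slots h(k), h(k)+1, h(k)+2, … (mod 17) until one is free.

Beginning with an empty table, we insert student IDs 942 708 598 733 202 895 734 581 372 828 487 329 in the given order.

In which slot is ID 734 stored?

Insert 942: h=7, slot 7 empty -> index 7.
Insert 708: h=11, slot 11 empty -> index 11.
Insert 598: h=3, slot 3 empty -> index 3.
Insert 733: h=2, slot 2 empty -> index 2.
Insert 202: h=15, slot 15 empty -> index 15.
Insert 895: h=11, slot 11 occupied -> index 12.
Insert 734: h=3, slot 3 occupied -> index 4.
Insert 581: h=3, slots 3,4 occupied -> index 5.
Insert 372: h=15, slot 15 occupied -> index 16.
Insert 828: h=12, slot 12 occupied -> index 13.
Insert 487: h=11, slots 11,12,13 occupied -> index 14.
Insert 329: h=6, slot 6 empty -> index 6.
Table: [-, -, 733, 598, 734, 581, 329, 942, -, -, -, 708, 895, 828, 487, 202, 372]

4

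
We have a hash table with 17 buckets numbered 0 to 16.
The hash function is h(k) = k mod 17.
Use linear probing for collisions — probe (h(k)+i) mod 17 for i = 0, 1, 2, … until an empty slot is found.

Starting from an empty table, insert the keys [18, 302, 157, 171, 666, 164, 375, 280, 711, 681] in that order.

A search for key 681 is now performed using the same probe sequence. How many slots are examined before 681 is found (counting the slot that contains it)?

18 hashes to 1; slot 1 is free => place at 1.
302 hashes to 13; slot 13 is free => place at 13.
157 hashes to 4; slot 4 is free => place at 4.
171 hashes to 1; 1 taken => place at 2.
666 hashes to 3; slot 3 is free => place at 3.
164 hashes to 11; slot 11 is free => place at 11.
375 hashes to 1; 1,2,3,4 taken => place at 5.
280 hashes to 8; slot 8 is free => place at 8.
711 hashes to 14; slot 14 is free => place at 14.
681 hashes to 1; 1,2,3,4,5 taken => place at 6.
Table: [∅, 18, 171, 666, 157, 375, 681, ∅, 280, ∅, ∅, 164, ∅, 302, 711, ∅, ∅]
Lookup 681: h=1, probe 1,2,3,4,5,6 → found at 6.

6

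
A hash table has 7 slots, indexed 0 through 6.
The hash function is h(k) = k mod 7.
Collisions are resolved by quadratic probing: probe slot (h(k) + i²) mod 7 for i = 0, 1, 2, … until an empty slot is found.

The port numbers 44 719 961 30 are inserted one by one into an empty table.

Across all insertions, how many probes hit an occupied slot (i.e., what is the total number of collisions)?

3

44 hashes to 2; slot 2 is free -> place at 2.
719 hashes to 5; slot 5 is free -> place at 5.
961 hashes to 2; 2 taken -> place at 3.
30 hashes to 2; 2,3 taken -> place at 6.
Table: [., ., 44, 961, ., 719, 30]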